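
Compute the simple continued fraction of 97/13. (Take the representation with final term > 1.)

97 = 7*13 + 6
13 = 2*6 + 1
6 = 6*1 + 0  (stop)
So 97/13 = [7; 2, 6].

[7; 2, 6]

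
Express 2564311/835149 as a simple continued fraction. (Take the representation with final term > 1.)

[3; 14, 5, 3, 14, 17, 15]

2564311 = 3*835149 + 58864
835149 = 14*58864 + 11053
58864 = 5*11053 + 3599
11053 = 3*3599 + 256
3599 = 14*256 + 15
256 = 17*15 + 1
15 = 15*1 + 0  (stop)
So 2564311/835149 = [3; 14, 5, 3, 14, 17, 15].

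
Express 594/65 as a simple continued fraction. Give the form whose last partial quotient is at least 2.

594 = 9*65 + 9
65 = 7*9 + 2
9 = 4*2 + 1
2 = 2*1 + 0  (stop)
So 594/65 = [9; 7, 4, 2].

[9; 7, 4, 2]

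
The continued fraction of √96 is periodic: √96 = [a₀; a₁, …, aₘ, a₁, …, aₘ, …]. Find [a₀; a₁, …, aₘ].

a₀ = ⌊√96⌋ = 9.
With m₀=0, d₀=1 and mₖ₊₁ = dₖaₖ − mₖ, dₖ₊₁ = (n − mₖ₊₁²)/dₖ, aₖ₊₁ = ⌊(a₀+mₖ₊₁)/dₖ₊₁⌋:
  k=1: m=9, d=15, a=1
  k=2: m=6, d=4, a=3
  k=3: m=6, d=15, a=1
  k=4: m=9, d=1, a=18
d=1 and a=2a₀=18 at k=4, so the next step gives (m, d) = (9, 15) again — its k=1 value — and the period has length 4.

[9; 1, 3, 1, 18]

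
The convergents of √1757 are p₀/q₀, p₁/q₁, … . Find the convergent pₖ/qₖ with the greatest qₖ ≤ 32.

503/12

√1757 = [41; 1, 10, 1, 82, …] (period length 4).
Convergents:
  p_0/q_0 = 41/1
  p_1/q_1 = 42/1
  p_2/q_2 = 461/11
  p_3/q_3 = 503/12
  p_4/q_4 = 41707/995
q_3 = 12 ≤ 32 < 995 = q_4, so the answer is 503/12.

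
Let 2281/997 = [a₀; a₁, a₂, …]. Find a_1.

2281 = 2·997 + 287   →  a_0 = 2
997 = 3·287 + 136   →  a_1 = 3

3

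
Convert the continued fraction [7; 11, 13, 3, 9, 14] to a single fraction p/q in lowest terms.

Fold from the inside: start with 14/1.
  9 + 1/14 = 127/14
  3 + 14/127 = 395/127
  13 + 127/395 = 5262/395
  11 + 395/5262 = 58277/5262
  7 + 5262/58277 = 413201/58277

413201/58277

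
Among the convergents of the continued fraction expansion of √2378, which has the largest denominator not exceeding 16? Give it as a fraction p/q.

√2378 = [48; 1, 3, 3, 1, 96, …] (period length 5).
Convergents:
  p_0/q_0 = 48/1
  p_1/q_1 = 49/1
  p_2/q_2 = 195/4
  p_3/q_3 = 634/13
  p_4/q_4 = 829/17
q_3 = 13 ≤ 16 < 17 = q_4, so the answer is 634/13.

634/13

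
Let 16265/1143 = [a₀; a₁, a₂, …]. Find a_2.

16265 = 14·1143 + 263   →  a_0 = 14
1143 = 4·263 + 91   →  a_1 = 4
263 = 2·91 + 81   →  a_2 = 2

2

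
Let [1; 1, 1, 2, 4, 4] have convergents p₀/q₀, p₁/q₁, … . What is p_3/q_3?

8/5

Using pₖ = aₖpₖ₋₁ + pₖ₋₂, qₖ = aₖqₖ₋₁ + qₖ₋₂ (with p₋₁=1, p₋₂=0, q₋₁=0, q₋₂=1):
  k=0: a=1, p=1, q=1
  k=1: a=1, p=2, q=1
  k=2: a=1, p=3, q=2
  k=3: a=2, p=8, q=5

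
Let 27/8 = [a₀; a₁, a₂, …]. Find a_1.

27 = 3·8 + 3   →  a_0 = 3
8 = 2·3 + 2   →  a_1 = 2

2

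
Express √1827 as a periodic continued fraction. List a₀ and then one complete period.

a₀ = ⌊√1827⌋ = 42.

[42; 1, 2, 1, 8, 1, 2, 1, 84]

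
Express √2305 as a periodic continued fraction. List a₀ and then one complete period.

[48; 96]

a₀ = ⌊√2305⌋ = 48.
With m₀=0, d₀=1 and mₖ₊₁ = dₖaₖ − mₖ, dₖ₊₁ = (n − mₖ₊₁²)/dₖ, aₖ₊₁ = ⌊(a₀+mₖ₊₁)/dₖ₊₁⌋:
  k=1: m=48, d=1, a=96
d=1 and a=2a₀=96 at k=1, so the next step gives (m, d) = (48, 1) again — its k=1 value — and the period has length 1.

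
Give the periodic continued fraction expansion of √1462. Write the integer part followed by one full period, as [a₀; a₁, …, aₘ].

[38; 4, 4, 4, 76]

a₀ = ⌊√1462⌋ = 38.
With m₀=0, d₀=1 and mₖ₊₁ = dₖaₖ − mₖ, dₖ₊₁ = (n − mₖ₊₁²)/dₖ, aₖ₊₁ = ⌊(a₀+mₖ₊₁)/dₖ₊₁⌋:
  k=1: m=38, d=18, a=4
  k=2: m=34, d=17, a=4
  k=3: m=34, d=18, a=4
  k=4: m=38, d=1, a=76
d=1 and a=2a₀=76 at k=4, so the next step gives (m, d) = (38, 18) again — its k=1 value — and the period has length 4.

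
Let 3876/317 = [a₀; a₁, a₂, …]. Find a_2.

3876 = 12·317 + 72   →  a_0 = 12
317 = 4·72 + 29   →  a_1 = 4
72 = 2·29 + 14   →  a_2 = 2

2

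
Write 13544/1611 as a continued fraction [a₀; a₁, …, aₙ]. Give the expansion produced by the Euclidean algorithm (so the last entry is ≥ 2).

[8; 2, 2, 5, 6, 2, 4]

13544 = 8×1611 + 656
1611 = 2×656 + 299
656 = 2×299 + 58
299 = 5×58 + 9
58 = 6×9 + 4
9 = 2×4 + 1
4 = 4×1 + 0  (stop)
So 13544/1611 = [8; 2, 2, 5, 6, 2, 4].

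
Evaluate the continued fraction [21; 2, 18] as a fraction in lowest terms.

795/37

Fold from the inside: start with 18/1.
  2 + 1/18 = 37/18
  21 + 18/37 = 795/37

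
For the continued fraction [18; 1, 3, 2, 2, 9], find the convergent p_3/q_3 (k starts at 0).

Using pₖ = aₖpₖ₋₁ + pₖ₋₂, qₖ = aₖqₖ₋₁ + qₖ₋₂ (with p₋₁=1, p₋₂=0, q₋₁=0, q₋₂=1):
  k=0: a=18, p=18, q=1
  k=1: a=1, p=19, q=1
  k=2: a=3, p=75, q=4
  k=3: a=2, p=169, q=9

169/9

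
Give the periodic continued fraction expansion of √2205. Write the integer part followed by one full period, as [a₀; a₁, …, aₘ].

a₀ = ⌊√2205⌋ = 46.
With m₀=0, d₀=1 and mₖ₊₁ = dₖaₖ − mₖ, dₖ₊₁ = (n − mₖ₊₁²)/dₖ, aₖ₊₁ = ⌊(a₀+mₖ₊₁)/dₖ₊₁⌋:
  k=1: m=46, d=89, a=1
  k=2: m=43, d=4, a=22
  k=3: m=45, d=45, a=2
  k=4: m=45, d=4, a=22
  k=5: m=43, d=89, a=1
  k=6: m=46, d=1, a=92
d=1 and a=2a₀=92 at k=6, so the next step gives (m, d) = (46, 89) again — its k=1 value — and the period has length 6.

[46; 1, 22, 2, 22, 1, 92]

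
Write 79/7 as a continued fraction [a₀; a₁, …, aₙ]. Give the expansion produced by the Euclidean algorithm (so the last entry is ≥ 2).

[11; 3, 2]

79 = 11·7 + 2
7 = 3·2 + 1
2 = 2·1 + 0  (stop)
So 79/7 = [11; 3, 2].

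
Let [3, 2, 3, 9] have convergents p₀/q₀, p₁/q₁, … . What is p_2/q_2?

24/7

Using pₖ = aₖpₖ₋₁ + pₖ₋₂, qₖ = aₖqₖ₋₁ + qₖ₋₂ (with p₋₁=1, p₋₂=0, q₋₁=0, q₋₂=1):
  k=0: a=3, p=3, q=1
  k=1: a=2, p=7, q=2
  k=2: a=3, p=24, q=7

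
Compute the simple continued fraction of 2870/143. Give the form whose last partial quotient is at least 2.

[20; 14, 3, 3]

2870 = 20×143 + 10
143 = 14×10 + 3
10 = 3×3 + 1
3 = 3×1 + 0  (stop)
So 2870/143 = [20; 14, 3, 3].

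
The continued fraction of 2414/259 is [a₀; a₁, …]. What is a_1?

2414 = 9·259 + 83   →  a_0 = 9
259 = 3·83 + 10   →  a_1 = 3

3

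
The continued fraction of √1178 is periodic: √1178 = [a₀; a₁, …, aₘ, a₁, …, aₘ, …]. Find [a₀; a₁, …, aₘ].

a₀ = ⌊√1178⌋ = 34.

[34; 3, 9, 2, 9, 3, 68]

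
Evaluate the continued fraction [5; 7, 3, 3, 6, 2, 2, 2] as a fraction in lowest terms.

30231/5885

Using pₖ = aₖpₖ₋₁ + pₖ₋₂ and qₖ = aₖqₖ₋₁ + qₖ₋₂:
  k=0: a=5, p=5, q=1
  k=1: a=7, p=36, q=7
  k=2: a=3, p=113, q=22
  k=3: a=3, p=375, q=73
  k=4: a=6, p=2363, q=460
  k=5: a=2, p=5101, q=993
  k=6: a=2, p=12565, q=2446
  k=7: a=2, p=30231, q=5885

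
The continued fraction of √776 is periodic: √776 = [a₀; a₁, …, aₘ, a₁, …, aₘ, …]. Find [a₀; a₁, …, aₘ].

[27; 1, 5, 1, 54]

a₀ = ⌊√776⌋ = 27.
With m₀=0, d₀=1 and mₖ₊₁ = dₖaₖ − mₖ, dₖ₊₁ = (n − mₖ₊₁²)/dₖ, aₖ₊₁ = ⌊(a₀+mₖ₊₁)/dₖ₊₁⌋:
  k=1: m=27, d=47, a=1
  k=2: m=20, d=8, a=5
  k=3: m=20, d=47, a=1
  k=4: m=27, d=1, a=54
d=1 and a=2a₀=54 at k=4, so the next step gives (m, d) = (27, 47) again — its k=1 value — and the period has length 4.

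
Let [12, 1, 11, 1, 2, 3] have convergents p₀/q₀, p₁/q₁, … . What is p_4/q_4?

491/38

Using pₖ = aₖpₖ₋₁ + pₖ₋₂, qₖ = aₖqₖ₋₁ + qₖ₋₂ (with p₋₁=1, p₋₂=0, q₋₁=0, q₋₂=1):
  k=0: a=12, p=12, q=1
  k=1: a=1, p=13, q=1
  k=2: a=11, p=155, q=12
  k=3: a=1, p=168, q=13
  k=4: a=2, p=491, q=38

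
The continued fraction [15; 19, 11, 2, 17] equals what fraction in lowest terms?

115497/7673

Fold from the inside: start with 17/1.
  2 + 1/17 = 35/17
  11 + 17/35 = 402/35
  19 + 35/402 = 7673/402
  15 + 402/7673 = 115497/7673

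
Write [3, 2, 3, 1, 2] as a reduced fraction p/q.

Using pₖ = aₖpₖ₋₁ + pₖ₋₂ and qₖ = aₖqₖ₋₁ + qₖ₋₂:
  k=0: a=3, p=3, q=1
  k=1: a=2, p=7, q=2
  k=2: a=3, p=24, q=7
  k=3: a=1, p=31, q=9
  k=4: a=2, p=86, q=25

86/25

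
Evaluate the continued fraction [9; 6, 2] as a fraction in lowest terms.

Fold from the inside: start with 2/1.
  6 + 1/2 = 13/2
  9 + 2/13 = 119/13

119/13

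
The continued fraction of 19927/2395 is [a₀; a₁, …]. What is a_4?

19927 = 8·2395 + 767   →  a_0 = 8
2395 = 3·767 + 94   →  a_1 = 3
767 = 8·94 + 15   →  a_2 = 8
94 = 6·15 + 4   →  a_3 = 6
15 = 3·4 + 3   →  a_4 = 3

3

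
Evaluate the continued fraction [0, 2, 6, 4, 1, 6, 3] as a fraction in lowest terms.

Fold from the inside: start with 3/1.
  6 + 1/3 = 19/3
  1 + 3/19 = 22/19
  4 + 19/22 = 107/22
  6 + 22/107 = 664/107
  2 + 107/664 = 1435/664
  0 + 664/1435 = 664/1435

664/1435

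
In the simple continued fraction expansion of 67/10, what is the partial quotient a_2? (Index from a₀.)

67 = 6·10 + 7   →  a_0 = 6
10 = 1·7 + 3   →  a_1 = 1
7 = 2·3 + 1   →  a_2 = 2

2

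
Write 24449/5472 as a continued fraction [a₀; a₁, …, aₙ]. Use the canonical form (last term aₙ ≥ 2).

24449 = 4*5472 + 2561
5472 = 2*2561 + 350
2561 = 7*350 + 111
350 = 3*111 + 17
111 = 6*17 + 9
17 = 1*9 + 8
9 = 1*8 + 1
8 = 8*1 + 0  (stop)
So 24449/5472 = [4; 2, 7, 3, 6, 1, 1, 8].

[4; 2, 7, 3, 6, 1, 1, 8]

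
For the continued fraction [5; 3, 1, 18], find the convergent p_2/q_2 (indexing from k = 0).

Using pₖ = aₖpₖ₋₁ + pₖ₋₂, qₖ = aₖqₖ₋₁ + qₖ₋₂ (with p₋₁=1, p₋₂=0, q₋₁=0, q₋₂=1):
  k=0: a=5, p=5, q=1
  k=1: a=3, p=16, q=3
  k=2: a=1, p=21, q=4

21/4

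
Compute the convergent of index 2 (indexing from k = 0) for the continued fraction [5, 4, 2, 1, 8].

Using pₖ = aₖpₖ₋₁ + pₖ₋₂, qₖ = aₖqₖ₋₁ + qₖ₋₂ (with p₋₁=1, p₋₂=0, q₋₁=0, q₋₂=1):
  k=0: a=5, p=5, q=1
  k=1: a=4, p=21, q=4
  k=2: a=2, p=47, q=9

47/9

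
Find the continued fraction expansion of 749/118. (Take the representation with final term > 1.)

749 = 6×118 + 41
118 = 2×41 + 36
41 = 1×36 + 5
36 = 7×5 + 1
5 = 5×1 + 0  (stop)
So 749/118 = [6; 2, 1, 7, 5].

[6; 2, 1, 7, 5]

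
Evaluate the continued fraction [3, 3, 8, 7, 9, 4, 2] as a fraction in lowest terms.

Using pₖ = aₖpₖ₋₁ + pₖ₋₂ and qₖ = aₖqₖ₋₁ + qₖ₋₂:
  k=0: a=3, p=3, q=1
  k=1: a=3, p=10, q=3
  k=2: a=8, p=83, q=25
  k=3: a=7, p=591, q=178
  k=4: a=9, p=5402, q=1627
  k=5: a=4, p=22199, q=6686
  k=6: a=2, p=49800, q=14999

49800/14999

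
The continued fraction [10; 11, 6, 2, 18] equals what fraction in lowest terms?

Using pₖ = aₖpₖ₋₁ + pₖ₋₂ and qₖ = aₖqₖ₋₁ + qₖ₋₂:
  k=0: a=10, p=10, q=1
  k=1: a=11, p=111, q=11
  k=2: a=6, p=676, q=67
  k=3: a=2, p=1463, q=145
  k=4: a=18, p=27010, q=2677

27010/2677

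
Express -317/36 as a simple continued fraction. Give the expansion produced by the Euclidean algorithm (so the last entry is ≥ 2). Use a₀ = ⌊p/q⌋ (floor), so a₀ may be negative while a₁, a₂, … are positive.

[-9; 5, 7]

-317 = -9×36 + 7
36 = 5×7 + 1
7 = 7×1 + 0  (stop)
So -317/36 = [-9; 5, 7].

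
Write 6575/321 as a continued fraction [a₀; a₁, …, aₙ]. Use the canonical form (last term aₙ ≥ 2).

6575 = 20×321 + 155
321 = 2×155 + 11
155 = 14×11 + 1
11 = 11×1 + 0  (stop)
So 6575/321 = [20; 2, 14, 11].

[20; 2, 14, 11]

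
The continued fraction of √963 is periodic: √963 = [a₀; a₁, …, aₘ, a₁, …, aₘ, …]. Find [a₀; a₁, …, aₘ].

a₀ = ⌊√963⌋ = 31.
With m₀=0, d₀=1 and mₖ₊₁ = dₖaₖ − mₖ, dₖ₊₁ = (n − mₖ₊₁²)/dₖ, aₖ₊₁ = ⌊(a₀+mₖ₊₁)/dₖ₊₁⌋:
  k=1: m=31, d=2, a=31
  k=2: m=31, d=1, a=62
d=1 and a=2a₀=62 at k=2, so the next step gives (m, d) = (31, 2) again — its k=1 value — and the period has length 2.

[31; 31, 62]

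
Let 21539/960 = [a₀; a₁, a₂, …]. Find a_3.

21539 = 22·960 + 419   →  a_0 = 22
960 = 2·419 + 122   →  a_1 = 2
419 = 3·122 + 53   →  a_2 = 3
122 = 2·53 + 16   →  a_3 = 2

2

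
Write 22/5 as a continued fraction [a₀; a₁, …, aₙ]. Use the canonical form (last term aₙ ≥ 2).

22 = 4×5 + 2
5 = 2×2 + 1
2 = 2×1 + 0  (stop)
So 22/5 = [4; 2, 2].

[4; 2, 2]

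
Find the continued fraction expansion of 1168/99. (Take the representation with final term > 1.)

1168 = 11*99 + 79
99 = 1*79 + 20
79 = 3*20 + 19
20 = 1*19 + 1
19 = 19*1 + 0  (stop)
So 1168/99 = [11; 1, 3, 1, 19].

[11; 1, 3, 1, 19]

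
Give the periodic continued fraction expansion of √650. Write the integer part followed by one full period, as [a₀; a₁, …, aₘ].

a₀ = ⌊√650⌋ = 25.
With m₀=0, d₀=1 and mₖ₊₁ = dₖaₖ − mₖ, dₖ₊₁ = (n − mₖ₊₁²)/dₖ, aₖ₊₁ = ⌊(a₀+mₖ₊₁)/dₖ₊₁⌋:
  k=1: m=25, d=25, a=2
  k=2: m=25, d=1, a=50
d=1 and a=2a₀=50 at k=2, so the next step gives (m, d) = (25, 25) again — its k=1 value — and the period has length 2.

[25; 2, 50]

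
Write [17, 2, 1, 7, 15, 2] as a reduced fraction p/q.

12473/719

Fold from the inside: start with 2/1.
  15 + 1/2 = 31/2
  7 + 2/31 = 219/31
  1 + 31/219 = 250/219
  2 + 219/250 = 719/250
  17 + 250/719 = 12473/719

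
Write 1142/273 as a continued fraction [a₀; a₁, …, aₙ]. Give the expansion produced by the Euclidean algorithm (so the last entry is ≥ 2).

1142 = 4×273 + 50
273 = 5×50 + 23
50 = 2×23 + 4
23 = 5×4 + 3
4 = 1×3 + 1
3 = 3×1 + 0  (stop)
So 1142/273 = [4; 5, 2, 5, 1, 3].

[4; 5, 2, 5, 1, 3]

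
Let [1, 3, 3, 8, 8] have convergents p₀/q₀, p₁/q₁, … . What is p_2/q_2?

Using pₖ = aₖpₖ₋₁ + pₖ₋₂, qₖ = aₖqₖ₋₁ + qₖ₋₂ (with p₋₁=1, p₋₂=0, q₋₁=0, q₋₂=1):
  k=0: a=1, p=1, q=1
  k=1: a=3, p=4, q=3
  k=2: a=3, p=13, q=10

13/10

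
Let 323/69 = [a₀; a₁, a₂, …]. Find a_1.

1

323 = 4·69 + 47   →  a_0 = 4
69 = 1·47 + 22   →  a_1 = 1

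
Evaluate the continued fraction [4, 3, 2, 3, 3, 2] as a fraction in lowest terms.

Using pₖ = aₖpₖ₋₁ + pₖ₋₂ and qₖ = aₖqₖ₋₁ + qₖ₋₂:
  k=0: a=4, p=4, q=1
  k=1: a=3, p=13, q=3
  k=2: a=2, p=30, q=7
  k=3: a=3, p=103, q=24
  k=4: a=3, p=339, q=79
  k=5: a=2, p=781, q=182

781/182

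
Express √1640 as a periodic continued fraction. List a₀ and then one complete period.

a₀ = ⌊√1640⌋ = 40.
With m₀=0, d₀=1 and mₖ₊₁ = dₖaₖ − mₖ, dₖ₊₁ = (n − mₖ₊₁²)/dₖ, aₖ₊₁ = ⌊(a₀+mₖ₊₁)/dₖ₊₁⌋:
  k=1: m=40, d=40, a=2
  k=2: m=40, d=1, a=80
d=1 and a=2a₀=80 at k=2, so the next step gives (m, d) = (40, 40) again — its k=1 value — and the period has length 2.

[40; 2, 80]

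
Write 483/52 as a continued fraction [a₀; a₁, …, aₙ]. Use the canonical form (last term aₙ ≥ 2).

[9; 3, 2, 7]

483 = 9*52 + 15
52 = 3*15 + 7
15 = 2*7 + 1
7 = 7*1 + 0  (stop)
So 483/52 = [9; 3, 2, 7].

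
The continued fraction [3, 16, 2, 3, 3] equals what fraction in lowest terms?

1157/378

Using pₖ = aₖpₖ₋₁ + pₖ₋₂ and qₖ = aₖqₖ₋₁ + qₖ₋₂:
  k=0: a=3, p=3, q=1
  k=1: a=16, p=49, q=16
  k=2: a=2, p=101, q=33
  k=3: a=3, p=352, q=115
  k=4: a=3, p=1157, q=378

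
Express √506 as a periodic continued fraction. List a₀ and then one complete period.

[22; 2, 44]

a₀ = ⌊√506⌋ = 22.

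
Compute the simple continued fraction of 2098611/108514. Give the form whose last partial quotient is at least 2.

[19; 2, 1, 17, 4, 3, 19, 8]

2098611 = 19×108514 + 36845
108514 = 2×36845 + 34824
36845 = 1×34824 + 2021
34824 = 17×2021 + 467
2021 = 4×467 + 153
467 = 3×153 + 8
153 = 19×8 + 1
8 = 8×1 + 0  (stop)
So 2098611/108514 = [19; 2, 1, 17, 4, 3, 19, 8].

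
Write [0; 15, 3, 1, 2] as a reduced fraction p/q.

Using pₖ = aₖpₖ₋₁ + pₖ₋₂ and qₖ = aₖqₖ₋₁ + qₖ₋₂:
  k=0: a=0, p=0, q=1
  k=1: a=15, p=1, q=15
  k=2: a=3, p=3, q=46
  k=3: a=1, p=4, q=61
  k=4: a=2, p=11, q=168

11/168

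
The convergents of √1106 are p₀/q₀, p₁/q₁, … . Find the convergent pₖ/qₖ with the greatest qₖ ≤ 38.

√1106 = [33; 3, 1, 8, 1, 3, 66, …] (period length 6).
Convergents:
  p_0/q_0 = 33/1
  p_1/q_1 = 100/3
  p_2/q_2 = 133/4
  p_3/q_3 = 1164/35
  p_4/q_4 = 1297/39
q_3 = 35 ≤ 38 < 39 = q_4, so the answer is 1164/35.

1164/35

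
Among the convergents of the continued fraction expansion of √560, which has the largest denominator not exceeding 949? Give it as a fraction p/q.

√560 = [23; 1, 1, 1, 46, …] (period length 4).
Convergents:
  p_0/q_0 = 23/1
  p_1/q_1 = 24/1
  p_2/q_2 = 47/2
  p_3/q_3 = 71/3
  p_4/q_4 = 3313/140
  p_5/q_5 = 3384/143
  p_6/q_6 = 6697/283
  p_7/q_7 = 10081/426
  p_8/q_8 = 470423/19879
q_7 = 426 ≤ 949 < 19879 = q_8, so the answer is 10081/426.

10081/426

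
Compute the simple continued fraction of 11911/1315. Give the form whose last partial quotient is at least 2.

11911 = 9*1315 + 76
1315 = 17*76 + 23
76 = 3*23 + 7
23 = 3*7 + 2
7 = 3*2 + 1
2 = 2*1 + 0  (stop)
So 11911/1315 = [9; 17, 3, 3, 3, 2].

[9; 17, 3, 3, 3, 2]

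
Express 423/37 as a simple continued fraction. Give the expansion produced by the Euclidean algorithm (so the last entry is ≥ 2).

[11; 2, 3, 5]

423 = 11*37 + 16
37 = 2*16 + 5
16 = 3*5 + 1
5 = 5*1 + 0  (stop)
So 423/37 = [11; 2, 3, 5].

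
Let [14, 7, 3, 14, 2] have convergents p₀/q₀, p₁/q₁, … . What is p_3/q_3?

4453/315

Using pₖ = aₖpₖ₋₁ + pₖ₋₂, qₖ = aₖqₖ₋₁ + qₖ₋₂ (with p₋₁=1, p₋₂=0, q₋₁=0, q₋₂=1):
  k=0: a=14, p=14, q=1
  k=1: a=7, p=99, q=7
  k=2: a=3, p=311, q=22
  k=3: a=14, p=4453, q=315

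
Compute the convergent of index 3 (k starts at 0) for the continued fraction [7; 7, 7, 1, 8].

Using pₖ = aₖpₖ₋₁ + pₖ₋₂, qₖ = aₖqₖ₋₁ + qₖ₋₂ (with p₋₁=1, p₋₂=0, q₋₁=0, q₋₂=1):
  k=0: a=7, p=7, q=1
  k=1: a=7, p=50, q=7
  k=2: a=7, p=357, q=50
  k=3: a=1, p=407, q=57

407/57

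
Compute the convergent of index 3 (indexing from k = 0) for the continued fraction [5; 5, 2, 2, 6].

Using pₖ = aₖpₖ₋₁ + pₖ₋₂, qₖ = aₖqₖ₋₁ + qₖ₋₂ (with p₋₁=1, p₋₂=0, q₋₁=0, q₋₂=1):
  k=0: a=5, p=5, q=1
  k=1: a=5, p=26, q=5
  k=2: a=2, p=57, q=11
  k=3: a=2, p=140, q=27

140/27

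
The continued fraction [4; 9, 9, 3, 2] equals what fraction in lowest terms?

2433/592

Using pₖ = aₖpₖ₋₁ + pₖ₋₂ and qₖ = aₖqₖ₋₁ + qₖ₋₂:
  k=0: a=4, p=4, q=1
  k=1: a=9, p=37, q=9
  k=2: a=9, p=337, q=82
  k=3: a=3, p=1048, q=255
  k=4: a=2, p=2433, q=592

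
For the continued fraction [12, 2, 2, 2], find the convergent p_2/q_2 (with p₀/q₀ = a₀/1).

Using pₖ = aₖpₖ₋₁ + pₖ₋₂, qₖ = aₖqₖ₋₁ + qₖ₋₂ (with p₋₁=1, p₋₂=0, q₋₁=0, q₋₂=1):
  k=0: a=12, p=12, q=1
  k=1: a=2, p=25, q=2
  k=2: a=2, p=62, q=5

62/5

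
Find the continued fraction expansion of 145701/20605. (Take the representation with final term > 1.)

145701 = 7*20605 + 1466
20605 = 14*1466 + 81
1466 = 18*81 + 8
81 = 10*8 + 1
8 = 8*1 + 0  (stop)
So 145701/20605 = [7; 14, 18, 10, 8].

[7; 14, 18, 10, 8]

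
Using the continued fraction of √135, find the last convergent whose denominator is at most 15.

√135 = [11; 1, 1, 1, 1, 1, 1, 1, 22, …] (period length 8).
Convergents:
  p_0/q_0 = 11/1
  p_1/q_1 = 12/1
  p_2/q_2 = 23/2
  p_3/q_3 = 35/3
  p_4/q_4 = 58/5
  p_5/q_5 = 93/8
  p_6/q_6 = 151/13
  p_7/q_7 = 244/21
q_6 = 13 ≤ 15 < 21 = q_7, so the answer is 151/13.

151/13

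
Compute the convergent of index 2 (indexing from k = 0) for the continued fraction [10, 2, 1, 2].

31/3

Using pₖ = aₖpₖ₋₁ + pₖ₋₂, qₖ = aₖqₖ₋₁ + qₖ₋₂ (with p₋₁=1, p₋₂=0, q₋₁=0, q₋₂=1):
  k=0: a=10, p=10, q=1
  k=1: a=2, p=21, q=2
  k=2: a=1, p=31, q=3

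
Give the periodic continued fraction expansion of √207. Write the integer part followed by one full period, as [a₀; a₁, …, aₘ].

[14; 2, 1, 1, 2, 1, 1, 2, 28]

a₀ = ⌊√207⌋ = 14.
With m₀=0, d₀=1 and mₖ₊₁ = dₖaₖ − mₖ, dₖ₊₁ = (n − mₖ₊₁²)/dₖ, aₖ₊₁ = ⌊(a₀+mₖ₊₁)/dₖ₊₁⌋:
  k=1: m=14, d=11, a=2
  k=2: m=8, d=13, a=1
  k=3: m=5, d=14, a=1
  k=4: m=9, d=9, a=2
  k=5: m=9, d=14, a=1
  k=6: m=5, d=13, a=1
  k=7: m=8, d=11, a=2
  k=8: m=14, d=1, a=28
d=1 and a=2a₀=28 at k=8, so the next step gives (m, d) = (14, 11) again — its k=1 value — and the period has length 8.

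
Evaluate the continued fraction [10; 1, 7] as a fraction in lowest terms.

87/8

Fold from the inside: start with 7/1.
  1 + 1/7 = 8/7
  10 + 7/8 = 87/8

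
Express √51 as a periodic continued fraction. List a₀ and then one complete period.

[7; 7, 14]

a₀ = ⌊√51⌋ = 7.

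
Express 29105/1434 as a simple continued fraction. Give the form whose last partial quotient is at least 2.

29105 = 20*1434 + 425
1434 = 3*425 + 159
425 = 2*159 + 107
159 = 1*107 + 52
107 = 2*52 + 3
52 = 17*3 + 1
3 = 3*1 + 0  (stop)
So 29105/1434 = [20; 3, 2, 1, 2, 17, 3].

[20; 3, 2, 1, 2, 17, 3]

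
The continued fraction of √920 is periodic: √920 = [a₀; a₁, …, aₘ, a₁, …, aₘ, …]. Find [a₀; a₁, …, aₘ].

a₀ = ⌊√920⌋ = 30.
With m₀=0, d₀=1 and mₖ₊₁ = dₖaₖ − mₖ, dₖ₊₁ = (n − mₖ₊₁²)/dₖ, aₖ₊₁ = ⌊(a₀+mₖ₊₁)/dₖ₊₁⌋:
  k=1: m=30, d=20, a=3
  k=2: m=30, d=1, a=60
d=1 and a=2a₀=60 at k=2, so the next step gives (m, d) = (30, 20) again — its k=1 value — and the period has length 2.

[30; 3, 60]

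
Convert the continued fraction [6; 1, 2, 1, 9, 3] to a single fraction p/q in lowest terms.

Using pₖ = aₖpₖ₋₁ + pₖ₋₂ and qₖ = aₖqₖ₋₁ + qₖ₋₂:
  k=0: a=6, p=6, q=1
  k=1: a=1, p=7, q=1
  k=2: a=2, p=20, q=3
  k=3: a=1, p=27, q=4
  k=4: a=9, p=263, q=39
  k=5: a=3, p=816, q=121

816/121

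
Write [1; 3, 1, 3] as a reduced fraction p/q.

Using pₖ = aₖpₖ₋₁ + pₖ₋₂ and qₖ = aₖqₖ₋₁ + qₖ₋₂:
  k=0: a=1, p=1, q=1
  k=1: a=3, p=4, q=3
  k=2: a=1, p=5, q=4
  k=3: a=3, p=19, q=15

19/15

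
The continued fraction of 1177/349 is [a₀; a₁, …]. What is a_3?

2

1177 = 3·349 + 130   →  a_0 = 3
349 = 2·130 + 89   →  a_1 = 2
130 = 1·89 + 41   →  a_2 = 1
89 = 2·41 + 7   →  a_3 = 2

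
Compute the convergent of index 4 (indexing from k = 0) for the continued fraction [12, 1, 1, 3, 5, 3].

465/37

Using pₖ = aₖpₖ₋₁ + pₖ₋₂, qₖ = aₖqₖ₋₁ + qₖ₋₂ (with p₋₁=1, p₋₂=0, q₋₁=0, q₋₂=1):
  k=0: a=12, p=12, q=1
  k=1: a=1, p=13, q=1
  k=2: a=1, p=25, q=2
  k=3: a=3, p=88, q=7
  k=4: a=5, p=465, q=37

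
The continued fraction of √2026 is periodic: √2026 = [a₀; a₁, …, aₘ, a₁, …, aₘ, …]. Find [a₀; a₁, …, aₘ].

a₀ = ⌊√2026⌋ = 45.
With m₀=0, d₀=1 and mₖ₊₁ = dₖaₖ − mₖ, dₖ₊₁ = (n − mₖ₊₁²)/dₖ, aₖ₊₁ = ⌊(a₀+mₖ₊₁)/dₖ₊₁⌋:
  k=1: m=45, d=1, a=90
d=1 and a=2a₀=90 at k=1, so the next step gives (m, d) = (45, 1) again — its k=1 value — and the period has length 1.

[45; 90]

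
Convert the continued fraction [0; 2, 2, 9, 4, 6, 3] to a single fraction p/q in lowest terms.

1539/3808

Fold from the inside: start with 3/1.
  6 + 1/3 = 19/3
  4 + 3/19 = 79/19
  9 + 19/79 = 730/79
  2 + 79/730 = 1539/730
  2 + 730/1539 = 3808/1539
  0 + 1539/3808 = 1539/3808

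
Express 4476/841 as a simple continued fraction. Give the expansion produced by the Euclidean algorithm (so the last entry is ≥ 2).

[5; 3, 9, 1, 2, 9]

4476 = 5·841 + 271
841 = 3·271 + 28
271 = 9·28 + 19
28 = 1·19 + 9
19 = 2·9 + 1
9 = 9·1 + 0  (stop)
So 4476/841 = [5; 3, 9, 1, 2, 9].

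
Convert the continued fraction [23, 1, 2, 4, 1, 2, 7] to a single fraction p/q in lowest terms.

7841/331

Fold from the inside: start with 7/1.
  2 + 1/7 = 15/7
  1 + 7/15 = 22/15
  4 + 15/22 = 103/22
  2 + 22/103 = 228/103
  1 + 103/228 = 331/228
  23 + 228/331 = 7841/331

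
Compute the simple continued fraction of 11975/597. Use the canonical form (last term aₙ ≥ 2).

11975 = 20·597 + 35
597 = 17·35 + 2
35 = 17·2 + 1
2 = 2·1 + 0  (stop)
So 11975/597 = [20; 17, 17, 2].

[20; 17, 17, 2]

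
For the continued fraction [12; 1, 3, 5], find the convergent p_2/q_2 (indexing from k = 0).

Using pₖ = aₖpₖ₋₁ + pₖ₋₂, qₖ = aₖqₖ₋₁ + qₖ₋₂ (with p₋₁=1, p₋₂=0, q₋₁=0, q₋₂=1):
  k=0: a=12, p=12, q=1
  k=1: a=1, p=13, q=1
  k=2: a=3, p=51, q=4

51/4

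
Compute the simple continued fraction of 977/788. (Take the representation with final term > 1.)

977 = 1·788 + 189
788 = 4·189 + 32
189 = 5·32 + 29
32 = 1·29 + 3
29 = 9·3 + 2
3 = 1·2 + 1
2 = 2·1 + 0  (stop)
So 977/788 = [1; 4, 5, 1, 9, 1, 2].

[1; 4, 5, 1, 9, 1, 2]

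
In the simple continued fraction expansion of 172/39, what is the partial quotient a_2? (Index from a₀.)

172 = 4·39 + 16   →  a_0 = 4
39 = 2·16 + 7   →  a_1 = 2
16 = 2·7 + 2   →  a_2 = 2

2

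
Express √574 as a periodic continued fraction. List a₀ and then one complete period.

a₀ = ⌊√574⌋ = 23.

[23; 1, 22, 1, 46]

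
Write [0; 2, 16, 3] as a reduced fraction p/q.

Using pₖ = aₖpₖ₋₁ + pₖ₋₂ and qₖ = aₖqₖ₋₁ + qₖ₋₂:
  k=0: a=0, p=0, q=1
  k=1: a=2, p=1, q=2
  k=2: a=16, p=16, q=33
  k=3: a=3, p=49, q=101

49/101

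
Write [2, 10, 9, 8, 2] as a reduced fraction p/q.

3289/1567

Using pₖ = aₖpₖ₋₁ + pₖ₋₂ and qₖ = aₖqₖ₋₁ + qₖ₋₂:
  k=0: a=2, p=2, q=1
  k=1: a=10, p=21, q=10
  k=2: a=9, p=191, q=91
  k=3: a=8, p=1549, q=738
  k=4: a=2, p=3289, q=1567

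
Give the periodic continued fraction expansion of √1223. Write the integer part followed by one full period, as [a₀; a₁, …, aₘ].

a₀ = ⌊√1223⌋ = 34.
With m₀=0, d₀=1 and mₖ₊₁ = dₖaₖ − mₖ, dₖ₊₁ = (n − mₖ₊₁²)/dₖ, aₖ₊₁ = ⌊(a₀+mₖ₊₁)/dₖ₊₁⌋:
  k=1: m=34, d=67, a=1
  k=2: m=33, d=2, a=33
  k=3: m=33, d=67, a=1
  k=4: m=34, d=1, a=68
d=1 and a=2a₀=68 at k=4, so the next step gives (m, d) = (34, 67) again — its k=1 value — and the period has length 4.

[34; 1, 33, 1, 68]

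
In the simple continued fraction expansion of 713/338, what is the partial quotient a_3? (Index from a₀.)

2

713 = 2·338 + 37   →  a_0 = 2
338 = 9·37 + 5   →  a_1 = 9
37 = 7·5 + 2   →  a_2 = 7
5 = 2·2 + 1   →  a_3 = 2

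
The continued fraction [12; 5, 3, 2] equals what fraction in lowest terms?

451/37

Using pₖ = aₖpₖ₋₁ + pₖ₋₂ and qₖ = aₖqₖ₋₁ + qₖ₋₂:
  k=0: a=12, p=12, q=1
  k=1: a=5, p=61, q=5
  k=2: a=3, p=195, q=16
  k=3: a=2, p=451, q=37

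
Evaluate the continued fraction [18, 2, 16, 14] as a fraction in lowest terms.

Using pₖ = aₖpₖ₋₁ + pₖ₋₂ and qₖ = aₖqₖ₋₁ + qₖ₋₂:
  k=0: a=18, p=18, q=1
  k=1: a=2, p=37, q=2
  k=2: a=16, p=610, q=33
  k=3: a=14, p=8577, q=464

8577/464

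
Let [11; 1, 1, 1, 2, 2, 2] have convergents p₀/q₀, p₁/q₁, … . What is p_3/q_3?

35/3

Using pₖ = aₖpₖ₋₁ + pₖ₋₂, qₖ = aₖqₖ₋₁ + qₖ₋₂ (with p₋₁=1, p₋₂=0, q₋₁=0, q₋₂=1):
  k=0: a=11, p=11, q=1
  k=1: a=1, p=12, q=1
  k=2: a=1, p=23, q=2
  k=3: a=1, p=35, q=3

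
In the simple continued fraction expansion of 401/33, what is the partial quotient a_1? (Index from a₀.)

401 = 12·33 + 5   →  a_0 = 12
33 = 6·5 + 3   →  a_1 = 6

6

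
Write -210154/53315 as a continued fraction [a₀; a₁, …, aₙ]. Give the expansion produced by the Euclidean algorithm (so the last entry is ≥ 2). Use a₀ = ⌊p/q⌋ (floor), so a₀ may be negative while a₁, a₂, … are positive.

-210154 = -4·53315 + 3106
53315 = 17·3106 + 513
3106 = 6·513 + 28
513 = 18·28 + 9
28 = 3·9 + 1
9 = 9·1 + 0  (stop)
So -210154/53315 = [-4; 17, 6, 18, 3, 9].

[-4; 17, 6, 18, 3, 9]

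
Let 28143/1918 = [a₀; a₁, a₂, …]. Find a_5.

28143 = 14·1918 + 1291   →  a_0 = 14
1918 = 1·1291 + 627   →  a_1 = 1
1291 = 2·627 + 37   →  a_2 = 2
627 = 16·37 + 35   →  a_3 = 16
37 = 1·35 + 2   →  a_4 = 1
35 = 17·2 + 1   →  a_5 = 17

17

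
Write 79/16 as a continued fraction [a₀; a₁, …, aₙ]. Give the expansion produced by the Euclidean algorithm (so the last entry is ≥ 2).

79 = 4·16 + 15
16 = 1·15 + 1
15 = 15·1 + 0  (stop)
So 79/16 = [4; 1, 15].

[4; 1, 15]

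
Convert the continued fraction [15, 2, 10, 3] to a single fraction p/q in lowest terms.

Using pₖ = aₖpₖ₋₁ + pₖ₋₂ and qₖ = aₖqₖ₋₁ + qₖ₋₂:
  k=0: a=15, p=15, q=1
  k=1: a=2, p=31, q=2
  k=2: a=10, p=325, q=21
  k=3: a=3, p=1006, q=65

1006/65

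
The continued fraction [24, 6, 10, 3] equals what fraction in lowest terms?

4567/189

Fold from the inside: start with 3/1.
  10 + 1/3 = 31/3
  6 + 3/31 = 189/31
  24 + 31/189 = 4567/189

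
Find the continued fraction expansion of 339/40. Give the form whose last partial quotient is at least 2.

[8; 2, 9, 2]

339 = 8×40 + 19
40 = 2×19 + 2
19 = 9×2 + 1
2 = 2×1 + 0  (stop)
So 339/40 = [8; 2, 9, 2].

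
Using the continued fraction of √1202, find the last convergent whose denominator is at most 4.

104/3

√1202 = [34; 1, 2, 34, 2, 1, 68, …] (period length 6).
Convergents:
  p_0/q_0 = 34/1
  p_1/q_1 = 35/1
  p_2/q_2 = 104/3
  p_3/q_3 = 3571/103
q_2 = 3 ≤ 4 < 103 = q_3, so the answer is 104/3.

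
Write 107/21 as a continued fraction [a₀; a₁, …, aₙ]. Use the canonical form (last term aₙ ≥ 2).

107 = 5·21 + 2
21 = 10·2 + 1
2 = 2·1 + 0  (stop)
So 107/21 = [5; 10, 2].

[5; 10, 2]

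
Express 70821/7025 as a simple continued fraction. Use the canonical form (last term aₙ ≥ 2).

70821 = 10·7025 + 571
7025 = 12·571 + 173
571 = 3·173 + 52
173 = 3·52 + 17
52 = 3·17 + 1
17 = 17·1 + 0  (stop)
So 70821/7025 = [10; 12, 3, 3, 3, 17].

[10; 12, 3, 3, 3, 17]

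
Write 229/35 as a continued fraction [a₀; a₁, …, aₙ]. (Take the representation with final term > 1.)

229 = 6×35 + 19
35 = 1×19 + 16
19 = 1×16 + 3
16 = 5×3 + 1
3 = 3×1 + 0  (stop)
So 229/35 = [6; 1, 1, 5, 3].

[6; 1, 1, 5, 3]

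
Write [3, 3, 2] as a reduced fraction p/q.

23/7

Fold from the inside: start with 2/1.
  3 + 1/2 = 7/2
  3 + 2/7 = 23/7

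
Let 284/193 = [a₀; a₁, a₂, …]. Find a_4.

1

284 = 1·193 + 91   →  a_0 = 1
193 = 2·91 + 11   →  a_1 = 2
91 = 8·11 + 3   →  a_2 = 8
11 = 3·3 + 2   →  a_3 = 3
3 = 1·2 + 1   →  a_4 = 1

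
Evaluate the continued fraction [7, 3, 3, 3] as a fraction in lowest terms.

Using pₖ = aₖpₖ₋₁ + pₖ₋₂ and qₖ = aₖqₖ₋₁ + qₖ₋₂:
  k=0: a=7, p=7, q=1
  k=1: a=3, p=22, q=3
  k=2: a=3, p=73, q=10
  k=3: a=3, p=241, q=33

241/33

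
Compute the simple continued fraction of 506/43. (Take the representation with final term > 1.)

506 = 11·43 + 33
43 = 1·33 + 10
33 = 3·10 + 3
10 = 3·3 + 1
3 = 3·1 + 0  (stop)
So 506/43 = [11; 1, 3, 3, 3].

[11; 1, 3, 3, 3]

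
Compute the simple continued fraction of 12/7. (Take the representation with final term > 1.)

[1; 1, 2, 2]

12 = 1×7 + 5
7 = 1×5 + 2
5 = 2×2 + 1
2 = 2×1 + 0  (stop)
So 12/7 = [1; 1, 2, 2].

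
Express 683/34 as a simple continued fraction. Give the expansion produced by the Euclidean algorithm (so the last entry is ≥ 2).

[20; 11, 3]

683 = 20·34 + 3
34 = 11·3 + 1
3 = 3·1 + 0  (stop)
So 683/34 = [20; 11, 3].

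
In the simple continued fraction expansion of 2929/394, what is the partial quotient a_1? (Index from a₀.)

2

2929 = 7·394 + 171   →  a_0 = 7
394 = 2·171 + 52   →  a_1 = 2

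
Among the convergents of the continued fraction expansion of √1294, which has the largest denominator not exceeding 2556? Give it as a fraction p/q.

√1294 = [35; 1, 34, 1, 70, …] (period length 4).
Convergents:
  p_0/q_0 = 35/1
  p_1/q_1 = 36/1
  p_2/q_2 = 1259/35
  p_3/q_3 = 1295/36
  p_4/q_4 = 91909/2555
  p_5/q_5 = 93204/2591
q_4 = 2555 ≤ 2556 < 2591 = q_5, so the answer is 91909/2555.

91909/2555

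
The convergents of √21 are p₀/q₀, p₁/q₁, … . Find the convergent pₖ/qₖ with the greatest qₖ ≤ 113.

√21 = [4; 1, 1, 2, 1, 1, 8, …] (period length 6).
Convergents:
  p_0/q_0 = 4/1
  p_1/q_1 = 5/1
  p_2/q_2 = 9/2
  p_3/q_3 = 23/5
  p_4/q_4 = 32/7
  p_5/q_5 = 55/12
  p_6/q_6 = 472/103
  p_7/q_7 = 527/115
q_6 = 103 ≤ 113 < 115 = q_7, so the answer is 472/103.

472/103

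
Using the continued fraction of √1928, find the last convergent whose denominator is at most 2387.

√1928 = [43; 1, 9, 1, 86, …] (period length 4).
Convergents:
  p_0/q_0 = 43/1
  p_1/q_1 = 44/1
  p_2/q_2 = 439/10
  p_3/q_3 = 483/11
  p_4/q_4 = 41977/956
  p_5/q_5 = 42460/967
  p_6/q_6 = 424117/9659
q_5 = 967 ≤ 2387 < 9659 = q_6, so the answer is 42460/967.

42460/967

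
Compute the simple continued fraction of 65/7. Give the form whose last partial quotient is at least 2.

65 = 9*7 + 2
7 = 3*2 + 1
2 = 2*1 + 0  (stop)
So 65/7 = [9; 3, 2].

[9; 3, 2]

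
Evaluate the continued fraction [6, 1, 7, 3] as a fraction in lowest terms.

Fold from the inside: start with 3/1.
  7 + 1/3 = 22/3
  1 + 3/22 = 25/22
  6 + 22/25 = 172/25

172/25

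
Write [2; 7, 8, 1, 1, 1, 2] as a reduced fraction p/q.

1051/491

Using pₖ = aₖpₖ₋₁ + pₖ₋₂ and qₖ = aₖqₖ₋₁ + qₖ₋₂:
  k=0: a=2, p=2, q=1
  k=1: a=7, p=15, q=7
  k=2: a=8, p=122, q=57
  k=3: a=1, p=137, q=64
  k=4: a=1, p=259, q=121
  k=5: a=1, p=396, q=185
  k=6: a=2, p=1051, q=491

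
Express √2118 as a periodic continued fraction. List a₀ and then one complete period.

a₀ = ⌊√2118⌋ = 46.
With m₀=0, d₀=1 and mₖ₊₁ = dₖaₖ − mₖ, dₖ₊₁ = (n − mₖ₊₁²)/dₖ, aₖ₊₁ = ⌊(a₀+mₖ₊₁)/dₖ₊₁⌋:
  k=1: m=46, d=2, a=46
  k=2: m=46, d=1, a=92
d=1 and a=2a₀=92 at k=2, so the next step gives (m, d) = (46, 2) again — its k=1 value — and the period has length 2.

[46; 46, 92]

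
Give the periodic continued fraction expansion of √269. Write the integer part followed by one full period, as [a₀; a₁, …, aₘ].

a₀ = ⌊√269⌋ = 16.
With m₀=0, d₀=1 and mₖ₊₁ = dₖaₖ − mₖ, dₖ₊₁ = (n − mₖ₊₁²)/dₖ, aₖ₊₁ = ⌊(a₀+mₖ₊₁)/dₖ₊₁⌋:
  k=1: m=16, d=13, a=2
  k=2: m=10, d=13, a=2
  k=3: m=16, d=1, a=32
d=1 and a=2a₀=32 at k=3, so the next step gives (m, d) = (16, 13) again — its k=1 value — and the period has length 3.

[16; 2, 2, 32]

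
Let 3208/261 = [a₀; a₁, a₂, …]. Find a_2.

3208 = 12·261 + 76   →  a_0 = 12
261 = 3·76 + 33   →  a_1 = 3
76 = 2·33 + 10   →  a_2 = 2

2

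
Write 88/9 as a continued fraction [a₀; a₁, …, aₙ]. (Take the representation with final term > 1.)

88 = 9·9 + 7
9 = 1·7 + 2
7 = 3·2 + 1
2 = 2·1 + 0  (stop)
So 88/9 = [9; 1, 3, 2].

[9; 1, 3, 2]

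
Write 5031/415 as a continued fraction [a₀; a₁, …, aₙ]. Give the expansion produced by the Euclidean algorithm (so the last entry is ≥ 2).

5031 = 12×415 + 51
415 = 8×51 + 7
51 = 7×7 + 2
7 = 3×2 + 1
2 = 2×1 + 0  (stop)
So 5031/415 = [12; 8, 7, 3, 2].

[12; 8, 7, 3, 2]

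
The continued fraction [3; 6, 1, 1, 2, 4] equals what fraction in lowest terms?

Using pₖ = aₖpₖ₋₁ + pₖ₋₂ and qₖ = aₖqₖ₋₁ + qₖ₋₂:
  k=0: a=3, p=3, q=1
  k=1: a=6, p=19, q=6
  k=2: a=1, p=22, q=7
  k=3: a=1, p=41, q=13
  k=4: a=2, p=104, q=33
  k=5: a=4, p=457, q=145

457/145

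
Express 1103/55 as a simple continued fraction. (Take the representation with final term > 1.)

[20; 18, 3]

1103 = 20×55 + 3
55 = 18×3 + 1
3 = 3×1 + 0  (stop)
So 1103/55 = [20; 18, 3].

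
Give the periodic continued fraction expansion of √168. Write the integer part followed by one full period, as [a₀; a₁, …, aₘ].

a₀ = ⌊√168⌋ = 12.
With m₀=0, d₀=1 and mₖ₊₁ = dₖaₖ − mₖ, dₖ₊₁ = (n − mₖ₊₁²)/dₖ, aₖ₊₁ = ⌊(a₀+mₖ₊₁)/dₖ₊₁⌋:
  k=1: m=12, d=24, a=1
  k=2: m=12, d=1, a=24
d=1 and a=2a₀=24 at k=2, so the next step gives (m, d) = (12, 24) again — its k=1 value — and the period has length 2.

[12; 1, 24]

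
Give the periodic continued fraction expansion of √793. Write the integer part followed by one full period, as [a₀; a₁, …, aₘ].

a₀ = ⌊√793⌋ = 28.

[28; 6, 4, 6, 56]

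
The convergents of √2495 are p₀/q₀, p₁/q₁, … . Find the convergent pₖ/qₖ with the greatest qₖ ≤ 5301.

√2495 = [49; 1, 18, 1, 98, …] (period length 4).
Convergents:
  p_0/q_0 = 49/1
  p_1/q_1 = 50/1
  p_2/q_2 = 949/19
  p_3/q_3 = 999/20
  p_4/q_4 = 98851/1979
  p_5/q_5 = 99850/1999
  p_6/q_6 = 1896151/37961
q_5 = 1999 ≤ 5301 < 37961 = q_6, so the answer is 99850/1999.

99850/1999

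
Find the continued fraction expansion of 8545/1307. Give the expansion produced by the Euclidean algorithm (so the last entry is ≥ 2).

[6; 1, 1, 6, 9, 1, 9]

8545 = 6·1307 + 703
1307 = 1·703 + 604
703 = 1·604 + 99
604 = 6·99 + 10
99 = 9·10 + 9
10 = 1·9 + 1
9 = 9·1 + 0  (stop)
So 8545/1307 = [6; 1, 1, 6, 9, 1, 9].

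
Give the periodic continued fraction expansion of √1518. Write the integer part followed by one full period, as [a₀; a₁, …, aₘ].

a₀ = ⌊√1518⌋ = 38.
With m₀=0, d₀=1 and mₖ₊₁ = dₖaₖ − mₖ, dₖ₊₁ = (n − mₖ₊₁²)/dₖ, aₖ₊₁ = ⌊(a₀+mₖ₊₁)/dₖ₊₁⌋:
  k=1: m=38, d=74, a=1
  k=2: m=36, d=3, a=24
  k=3: m=36, d=74, a=1
  k=4: m=38, d=1, a=76
d=1 and a=2a₀=76 at k=4, so the next step gives (m, d) = (38, 74) again — its k=1 value — and the period has length 4.

[38; 1, 24, 1, 76]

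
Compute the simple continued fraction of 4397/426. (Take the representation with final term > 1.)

4397 = 10*426 + 137
426 = 3*137 + 15
137 = 9*15 + 2
15 = 7*2 + 1
2 = 2*1 + 0  (stop)
So 4397/426 = [10; 3, 9, 7, 2].

[10; 3, 9, 7, 2]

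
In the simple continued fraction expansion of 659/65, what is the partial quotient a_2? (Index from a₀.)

659 = 10·65 + 9   →  a_0 = 10
65 = 7·9 + 2   →  a_1 = 7
9 = 4·2 + 1   →  a_2 = 4

4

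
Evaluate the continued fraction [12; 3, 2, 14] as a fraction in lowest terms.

1241/101

Using pₖ = aₖpₖ₋₁ + pₖ₋₂ and qₖ = aₖqₖ₋₁ + qₖ₋₂:
  k=0: a=12, p=12, q=1
  k=1: a=3, p=37, q=3
  k=2: a=2, p=86, q=7
  k=3: a=14, p=1241, q=101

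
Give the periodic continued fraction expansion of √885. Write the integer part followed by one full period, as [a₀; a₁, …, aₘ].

[29; 1, 2, 1, 58]

a₀ = ⌊√885⌋ = 29.
With m₀=0, d₀=1 and mₖ₊₁ = dₖaₖ − mₖ, dₖ₊₁ = (n − mₖ₊₁²)/dₖ, aₖ₊₁ = ⌊(a₀+mₖ₊₁)/dₖ₊₁⌋:
  k=1: m=29, d=44, a=1
  k=2: m=15, d=15, a=2
  k=3: m=15, d=44, a=1
  k=4: m=29, d=1, a=58
d=1 and a=2a₀=58 at k=4, so the next step gives (m, d) = (29, 44) again — its k=1 value — and the period has length 4.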